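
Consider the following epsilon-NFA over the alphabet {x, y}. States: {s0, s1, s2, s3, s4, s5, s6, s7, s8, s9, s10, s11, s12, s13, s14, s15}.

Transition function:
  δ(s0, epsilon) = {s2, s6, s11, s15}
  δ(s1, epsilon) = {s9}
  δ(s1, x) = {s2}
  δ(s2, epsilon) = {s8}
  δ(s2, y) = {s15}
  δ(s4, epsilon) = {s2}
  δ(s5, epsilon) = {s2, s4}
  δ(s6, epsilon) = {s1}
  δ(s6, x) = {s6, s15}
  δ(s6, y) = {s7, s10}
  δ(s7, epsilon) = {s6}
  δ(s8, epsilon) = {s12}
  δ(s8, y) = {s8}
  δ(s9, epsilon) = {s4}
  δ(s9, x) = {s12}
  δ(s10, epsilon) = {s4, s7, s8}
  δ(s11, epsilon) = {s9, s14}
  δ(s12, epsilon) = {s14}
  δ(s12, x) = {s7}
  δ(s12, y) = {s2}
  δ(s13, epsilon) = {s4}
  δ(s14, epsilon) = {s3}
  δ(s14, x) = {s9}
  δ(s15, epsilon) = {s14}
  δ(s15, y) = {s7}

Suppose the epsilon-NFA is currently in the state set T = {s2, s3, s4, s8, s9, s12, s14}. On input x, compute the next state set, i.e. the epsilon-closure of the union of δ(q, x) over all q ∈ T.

s9 on x → {s12}.
s12 on x → {s7}.
s14 on x → {s9}.
No x-transition from s2, s3, s4, s8.
Union after reading x: {s7, s9, s12}.
Now take the epsilon-closure:
From s7 via epsilon: add s6.
From s9 via epsilon: add s4.
From s12 via epsilon: add s14.
From s4 via epsilon: add s2.
From s6 via epsilon: add s1.
From s14 via epsilon: add s3.
From s2 via epsilon: add s8.
No new states can be added; the closed set is {s1, s2, s3, s4, s6, s7, s8, s9, s12, s14}.

{s1, s2, s3, s4, s6, s7, s8, s9, s12, s14}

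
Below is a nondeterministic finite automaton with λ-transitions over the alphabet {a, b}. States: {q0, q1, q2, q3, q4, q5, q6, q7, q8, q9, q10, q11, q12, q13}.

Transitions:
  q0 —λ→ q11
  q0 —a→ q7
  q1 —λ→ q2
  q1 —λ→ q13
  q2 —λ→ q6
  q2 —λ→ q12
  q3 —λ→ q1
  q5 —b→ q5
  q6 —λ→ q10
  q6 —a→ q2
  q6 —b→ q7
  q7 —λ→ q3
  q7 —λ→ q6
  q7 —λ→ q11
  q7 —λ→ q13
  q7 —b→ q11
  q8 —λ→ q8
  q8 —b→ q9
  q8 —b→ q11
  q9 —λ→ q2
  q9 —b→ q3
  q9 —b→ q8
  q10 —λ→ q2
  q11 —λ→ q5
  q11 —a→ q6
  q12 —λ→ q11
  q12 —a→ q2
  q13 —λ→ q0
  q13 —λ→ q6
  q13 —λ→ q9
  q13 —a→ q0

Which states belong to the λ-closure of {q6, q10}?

{q2, q5, q6, q10, q11, q12}

Start with {q6, q10}.
From q10 via λ: add q2.
From q2 via λ: add q12.
From q12 via λ: add q11.
From q11 via λ: add q5.
No new states can be added; the closed set is {q2, q5, q6, q10, q11, q12}.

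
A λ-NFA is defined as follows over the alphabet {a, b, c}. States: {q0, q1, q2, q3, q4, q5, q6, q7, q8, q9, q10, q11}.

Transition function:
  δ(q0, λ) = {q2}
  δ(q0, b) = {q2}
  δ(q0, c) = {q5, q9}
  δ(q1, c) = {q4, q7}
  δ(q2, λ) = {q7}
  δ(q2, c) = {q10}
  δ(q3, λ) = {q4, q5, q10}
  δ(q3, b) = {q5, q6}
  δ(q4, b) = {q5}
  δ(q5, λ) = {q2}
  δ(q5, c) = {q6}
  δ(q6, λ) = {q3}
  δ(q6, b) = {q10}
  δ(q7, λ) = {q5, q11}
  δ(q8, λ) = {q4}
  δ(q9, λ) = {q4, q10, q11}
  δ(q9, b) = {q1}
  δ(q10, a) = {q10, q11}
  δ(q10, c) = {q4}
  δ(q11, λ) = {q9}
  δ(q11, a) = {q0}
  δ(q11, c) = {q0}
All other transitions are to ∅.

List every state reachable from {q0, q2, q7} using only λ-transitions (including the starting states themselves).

Start with {q0, q2, q7}.
From q7 via λ: add q5, q11.
From q11 via λ: add q9.
From q9 via λ: add q4, q10.
No new states can be added; the closed set is {q0, q2, q4, q5, q7, q9, q10, q11}.

{q0, q2, q4, q5, q7, q9, q10, q11}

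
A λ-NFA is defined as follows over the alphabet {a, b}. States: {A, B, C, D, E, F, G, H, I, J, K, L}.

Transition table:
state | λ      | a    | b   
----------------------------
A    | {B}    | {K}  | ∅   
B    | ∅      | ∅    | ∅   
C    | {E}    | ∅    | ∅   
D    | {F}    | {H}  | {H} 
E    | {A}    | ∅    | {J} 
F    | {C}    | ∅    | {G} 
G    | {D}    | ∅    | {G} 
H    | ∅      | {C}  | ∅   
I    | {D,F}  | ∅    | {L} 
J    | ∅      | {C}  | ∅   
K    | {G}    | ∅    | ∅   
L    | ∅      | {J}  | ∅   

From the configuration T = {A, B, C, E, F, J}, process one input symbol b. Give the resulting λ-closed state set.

E on b → {J}.
F on b → {G}.
No b-transition from A, B, C, J.
Union after reading b: {G, J}.
Now take the λ-closure:
From G via λ: add D.
From D via λ: add F.
From F via λ: add C.
From C via λ: add E.
From E via λ: add A.
From A via λ: add B.
No new states can be added; the closed set is {A, B, C, D, E, F, G, J}.

{A, B, C, D, E, F, G, J}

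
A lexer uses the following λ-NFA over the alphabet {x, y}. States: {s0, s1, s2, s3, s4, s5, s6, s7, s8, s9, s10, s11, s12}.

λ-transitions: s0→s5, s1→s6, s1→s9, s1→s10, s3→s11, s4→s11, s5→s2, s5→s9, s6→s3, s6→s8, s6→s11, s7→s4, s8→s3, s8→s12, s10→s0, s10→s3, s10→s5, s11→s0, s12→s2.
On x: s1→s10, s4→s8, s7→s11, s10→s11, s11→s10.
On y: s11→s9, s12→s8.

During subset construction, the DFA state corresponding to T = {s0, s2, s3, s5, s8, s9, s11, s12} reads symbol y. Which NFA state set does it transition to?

s11 on y → {s9}.
s12 on y → {s8}.
No y-transition from s0, s2, s3, s5, s8, s9.
Union after reading y: {s8, s9}.
Now take the λ-closure:
From s8 via λ: add s3, s12.
From s3 via λ: add s11.
From s12 via λ: add s2.
From s11 via λ: add s0.
From s0 via λ: add s5.
No new states can be added; the closed set is {s0, s2, s3, s5, s8, s9, s11, s12}.

{s0, s2, s3, s5, s8, s9, s11, s12}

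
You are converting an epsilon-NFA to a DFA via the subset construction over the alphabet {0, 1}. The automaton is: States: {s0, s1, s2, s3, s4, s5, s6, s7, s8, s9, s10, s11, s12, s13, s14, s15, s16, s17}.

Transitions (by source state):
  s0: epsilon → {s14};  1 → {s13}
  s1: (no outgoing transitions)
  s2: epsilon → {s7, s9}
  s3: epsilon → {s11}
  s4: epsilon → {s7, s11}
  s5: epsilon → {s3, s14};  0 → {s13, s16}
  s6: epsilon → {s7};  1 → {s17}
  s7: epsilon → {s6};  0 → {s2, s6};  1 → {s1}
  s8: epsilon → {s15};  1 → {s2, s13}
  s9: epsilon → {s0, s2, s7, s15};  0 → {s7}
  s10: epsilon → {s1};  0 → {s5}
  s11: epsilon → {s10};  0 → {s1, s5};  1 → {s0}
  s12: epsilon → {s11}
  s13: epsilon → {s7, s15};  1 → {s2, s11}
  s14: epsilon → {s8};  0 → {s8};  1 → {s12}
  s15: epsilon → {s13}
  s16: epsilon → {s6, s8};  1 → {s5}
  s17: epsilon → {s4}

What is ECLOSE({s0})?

{s0, s6, s7, s8, s13, s14, s15}

Start with {s0}.
From s0 via epsilon: add s14.
From s14 via epsilon: add s8.
From s8 via epsilon: add s15.
From s15 via epsilon: add s13.
From s13 via epsilon: add s7.
From s7 via epsilon: add s6.
No new states can be added; the closed set is {s0, s6, s7, s8, s13, s14, s15}.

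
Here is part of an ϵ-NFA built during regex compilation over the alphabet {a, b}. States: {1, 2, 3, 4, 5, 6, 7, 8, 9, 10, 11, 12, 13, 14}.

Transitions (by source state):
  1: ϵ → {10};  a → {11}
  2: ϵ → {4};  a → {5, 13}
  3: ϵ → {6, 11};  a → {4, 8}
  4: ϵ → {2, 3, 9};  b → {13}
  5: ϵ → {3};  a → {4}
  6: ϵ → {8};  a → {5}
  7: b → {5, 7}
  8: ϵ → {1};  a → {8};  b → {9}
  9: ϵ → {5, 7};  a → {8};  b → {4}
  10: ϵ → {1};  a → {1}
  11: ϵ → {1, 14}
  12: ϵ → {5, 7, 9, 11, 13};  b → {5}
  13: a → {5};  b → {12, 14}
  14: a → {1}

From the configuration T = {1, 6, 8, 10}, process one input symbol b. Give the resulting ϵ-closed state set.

{1, 3, 5, 6, 7, 8, 9, 10, 11, 14}

8 on b → {9}.
No b-transition from 1, 6, 10.
Union after reading b: {9}.
Now take the ϵ-closure:
From 9 via ϵ: add 5, 7.
From 5 via ϵ: add 3.
From 3 via ϵ: add 6, 11.
From 6 via ϵ: add 8.
From 11 via ϵ: add 1, 14.
From 1 via ϵ: add 10.
No new states can be added; the closed set is {1, 3, 5, 6, 7, 8, 9, 10, 11, 14}.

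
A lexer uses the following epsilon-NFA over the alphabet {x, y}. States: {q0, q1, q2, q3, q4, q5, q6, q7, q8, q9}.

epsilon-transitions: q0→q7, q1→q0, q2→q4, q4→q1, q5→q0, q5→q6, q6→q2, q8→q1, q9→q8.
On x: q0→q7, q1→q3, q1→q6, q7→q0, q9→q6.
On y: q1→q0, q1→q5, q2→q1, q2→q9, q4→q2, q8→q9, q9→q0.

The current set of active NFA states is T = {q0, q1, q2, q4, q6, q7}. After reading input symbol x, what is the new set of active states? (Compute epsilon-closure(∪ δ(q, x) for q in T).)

q0 on x → {q7}.
q1 on x → {q3, q6}.
q7 on x → {q0}.
No x-transition from q2, q4, q6.
Union after reading x: {q0, q3, q6, q7}.
Now take the epsilon-closure:
From q6 via epsilon: add q2.
From q2 via epsilon: add q4.
From q4 via epsilon: add q1.
No new states can be added; the closed set is {q0, q1, q2, q3, q4, q6, q7}.

{q0, q1, q2, q3, q4, q6, q7}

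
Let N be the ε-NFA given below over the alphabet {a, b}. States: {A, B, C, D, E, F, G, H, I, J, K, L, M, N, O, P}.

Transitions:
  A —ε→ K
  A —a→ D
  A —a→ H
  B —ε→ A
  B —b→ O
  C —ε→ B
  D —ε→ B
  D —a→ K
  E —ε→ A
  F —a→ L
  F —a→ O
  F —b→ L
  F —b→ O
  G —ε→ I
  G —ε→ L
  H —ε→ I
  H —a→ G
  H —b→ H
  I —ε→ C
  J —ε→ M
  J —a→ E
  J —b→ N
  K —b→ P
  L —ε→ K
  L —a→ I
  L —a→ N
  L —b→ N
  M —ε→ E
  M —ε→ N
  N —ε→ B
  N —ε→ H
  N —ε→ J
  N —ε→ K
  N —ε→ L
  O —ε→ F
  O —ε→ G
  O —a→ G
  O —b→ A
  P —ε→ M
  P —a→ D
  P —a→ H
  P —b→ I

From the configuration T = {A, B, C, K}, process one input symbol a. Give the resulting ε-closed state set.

A on a → {D, H}.
No a-transition from B, C, K.
Union after reading a: {D, H}.
Now take the ε-closure:
From D via ε: add B.
From H via ε: add I.
From B via ε: add A.
From I via ε: add C.
From A via ε: add K.
No new states can be added; the closed set is {A, B, C, D, H, I, K}.

{A, B, C, D, H, I, K}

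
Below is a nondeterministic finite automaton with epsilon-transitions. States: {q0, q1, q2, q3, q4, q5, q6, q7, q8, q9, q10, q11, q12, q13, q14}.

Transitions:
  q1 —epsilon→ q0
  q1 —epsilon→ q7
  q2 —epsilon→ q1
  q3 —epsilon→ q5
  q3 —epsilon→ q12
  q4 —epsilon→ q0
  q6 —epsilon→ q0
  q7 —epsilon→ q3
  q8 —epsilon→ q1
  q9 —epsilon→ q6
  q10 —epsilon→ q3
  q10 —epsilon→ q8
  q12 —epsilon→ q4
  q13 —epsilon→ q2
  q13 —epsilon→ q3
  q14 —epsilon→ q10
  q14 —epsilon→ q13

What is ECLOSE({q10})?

Start with {q10}.
From q10 via epsilon: add q3, q8.
From q3 via epsilon: add q5, q12.
From q8 via epsilon: add q1.
From q1 via epsilon: add q0, q7.
From q12 via epsilon: add q4.
No new states can be added; the closed set is {q0, q1, q3, q4, q5, q7, q8, q10, q12}.

{q0, q1, q3, q4, q5, q7, q8, q10, q12}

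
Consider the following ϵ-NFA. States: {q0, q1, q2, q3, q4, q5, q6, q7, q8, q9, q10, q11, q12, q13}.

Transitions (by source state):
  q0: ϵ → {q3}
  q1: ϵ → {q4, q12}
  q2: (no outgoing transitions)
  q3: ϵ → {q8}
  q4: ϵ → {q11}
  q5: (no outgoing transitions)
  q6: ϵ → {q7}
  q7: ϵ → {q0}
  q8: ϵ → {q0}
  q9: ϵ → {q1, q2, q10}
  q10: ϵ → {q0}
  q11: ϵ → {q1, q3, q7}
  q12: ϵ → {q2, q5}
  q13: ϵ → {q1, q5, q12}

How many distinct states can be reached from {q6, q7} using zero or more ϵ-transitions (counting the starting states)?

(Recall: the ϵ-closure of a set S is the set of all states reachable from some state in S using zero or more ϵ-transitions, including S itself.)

5

Start with {q6, q7}.
From q7 via ϵ: add q0.
From q0 via ϵ: add q3.
From q3 via ϵ: add q8.
ϵ-closure = {q0, q3, q6, q7, q8}, which has 5 states.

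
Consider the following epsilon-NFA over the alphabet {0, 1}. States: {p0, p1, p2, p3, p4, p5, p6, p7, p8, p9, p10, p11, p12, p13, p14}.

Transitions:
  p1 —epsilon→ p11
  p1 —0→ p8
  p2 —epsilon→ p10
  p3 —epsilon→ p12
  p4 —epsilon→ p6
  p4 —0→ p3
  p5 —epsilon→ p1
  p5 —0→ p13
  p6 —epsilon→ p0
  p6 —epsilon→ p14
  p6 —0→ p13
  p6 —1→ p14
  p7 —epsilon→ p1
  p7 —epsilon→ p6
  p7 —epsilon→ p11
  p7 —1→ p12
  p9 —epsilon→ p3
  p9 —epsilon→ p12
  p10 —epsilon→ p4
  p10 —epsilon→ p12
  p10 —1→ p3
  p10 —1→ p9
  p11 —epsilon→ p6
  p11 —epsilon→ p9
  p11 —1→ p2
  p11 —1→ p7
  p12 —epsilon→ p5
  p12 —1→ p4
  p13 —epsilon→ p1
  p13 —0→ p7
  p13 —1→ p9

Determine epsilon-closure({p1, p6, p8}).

{p0, p1, p3, p5, p6, p8, p9, p11, p12, p14}

Start with {p1, p6, p8}.
From p1 via epsilon: add p11.
From p6 via epsilon: add p0, p14.
From p11 via epsilon: add p9.
From p9 via epsilon: add p3, p12.
From p12 via epsilon: add p5.
No new states can be added; the closed set is {p0, p1, p3, p5, p6, p8, p9, p11, p12, p14}.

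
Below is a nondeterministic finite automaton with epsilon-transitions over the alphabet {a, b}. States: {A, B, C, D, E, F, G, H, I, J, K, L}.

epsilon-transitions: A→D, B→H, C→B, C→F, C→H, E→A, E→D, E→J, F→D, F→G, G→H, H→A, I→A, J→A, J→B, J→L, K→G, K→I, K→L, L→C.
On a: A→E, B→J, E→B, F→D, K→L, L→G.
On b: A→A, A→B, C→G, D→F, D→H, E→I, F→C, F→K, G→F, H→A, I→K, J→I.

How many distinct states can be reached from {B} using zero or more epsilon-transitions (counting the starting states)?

Start with {B}.
From B via epsilon: add H.
From H via epsilon: add A.
From A via epsilon: add D.
epsilon-closure = {A, B, D, H}, which has 4 states.

4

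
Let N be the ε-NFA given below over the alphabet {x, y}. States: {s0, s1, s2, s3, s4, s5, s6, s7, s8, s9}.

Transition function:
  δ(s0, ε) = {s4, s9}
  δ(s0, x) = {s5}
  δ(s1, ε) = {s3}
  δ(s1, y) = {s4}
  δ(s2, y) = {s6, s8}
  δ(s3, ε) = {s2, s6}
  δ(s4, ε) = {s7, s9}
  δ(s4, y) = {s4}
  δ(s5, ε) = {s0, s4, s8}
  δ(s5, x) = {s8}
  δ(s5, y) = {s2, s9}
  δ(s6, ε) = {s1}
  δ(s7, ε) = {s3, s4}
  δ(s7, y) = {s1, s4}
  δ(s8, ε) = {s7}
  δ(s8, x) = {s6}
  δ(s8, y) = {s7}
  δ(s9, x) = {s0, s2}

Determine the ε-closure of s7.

Start with {s7}.
From s7 via ε: add s3, s4.
From s3 via ε: add s2, s6.
From s4 via ε: add s9.
From s6 via ε: add s1.
No new states can be added; the closed set is {s1, s2, s3, s4, s6, s7, s9}.

{s1, s2, s3, s4, s6, s7, s9}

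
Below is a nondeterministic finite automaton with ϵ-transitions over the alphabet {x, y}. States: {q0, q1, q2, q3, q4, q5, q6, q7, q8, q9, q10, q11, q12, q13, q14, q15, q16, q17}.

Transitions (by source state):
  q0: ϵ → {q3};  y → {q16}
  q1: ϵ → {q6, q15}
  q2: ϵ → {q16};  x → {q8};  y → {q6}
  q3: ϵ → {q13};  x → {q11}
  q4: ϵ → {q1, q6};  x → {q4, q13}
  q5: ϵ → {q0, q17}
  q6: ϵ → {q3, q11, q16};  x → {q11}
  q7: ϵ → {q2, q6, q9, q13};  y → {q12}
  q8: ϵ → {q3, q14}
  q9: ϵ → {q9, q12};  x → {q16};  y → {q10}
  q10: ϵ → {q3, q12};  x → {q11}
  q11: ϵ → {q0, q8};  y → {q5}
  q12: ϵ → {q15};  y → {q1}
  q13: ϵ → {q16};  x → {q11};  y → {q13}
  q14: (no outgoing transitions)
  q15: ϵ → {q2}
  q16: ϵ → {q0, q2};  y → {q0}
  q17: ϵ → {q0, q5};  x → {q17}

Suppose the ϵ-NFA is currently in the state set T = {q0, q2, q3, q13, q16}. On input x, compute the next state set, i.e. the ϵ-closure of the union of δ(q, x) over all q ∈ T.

q2 on x → {q8}.
q3 on x → {q11}.
q13 on x → {q11}.
No x-transition from q0, q16.
Union after reading x: {q8, q11}.
Now take the ϵ-closure:
From q8 via ϵ: add q3, q14.
From q11 via ϵ: add q0.
From q3 via ϵ: add q13.
From q13 via ϵ: add q16.
From q16 via ϵ: add q2.
No new states can be added; the closed set is {q0, q2, q3, q8, q11, q13, q14, q16}.

{q0, q2, q3, q8, q11, q13, q14, q16}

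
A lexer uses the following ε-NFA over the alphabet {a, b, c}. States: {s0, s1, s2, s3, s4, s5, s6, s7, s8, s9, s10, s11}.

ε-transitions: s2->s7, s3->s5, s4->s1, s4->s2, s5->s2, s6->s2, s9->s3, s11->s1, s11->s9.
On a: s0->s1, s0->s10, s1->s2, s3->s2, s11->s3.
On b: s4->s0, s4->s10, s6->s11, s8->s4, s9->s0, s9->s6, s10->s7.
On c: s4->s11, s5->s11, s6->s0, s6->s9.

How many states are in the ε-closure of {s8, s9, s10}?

Start with {s8, s9, s10}.
From s9 via ε: add s3.
From s3 via ε: add s5.
From s5 via ε: add s2.
From s2 via ε: add s7.
ε-closure = {s2, s3, s5, s7, s8, s9, s10}, which has 7 states.

7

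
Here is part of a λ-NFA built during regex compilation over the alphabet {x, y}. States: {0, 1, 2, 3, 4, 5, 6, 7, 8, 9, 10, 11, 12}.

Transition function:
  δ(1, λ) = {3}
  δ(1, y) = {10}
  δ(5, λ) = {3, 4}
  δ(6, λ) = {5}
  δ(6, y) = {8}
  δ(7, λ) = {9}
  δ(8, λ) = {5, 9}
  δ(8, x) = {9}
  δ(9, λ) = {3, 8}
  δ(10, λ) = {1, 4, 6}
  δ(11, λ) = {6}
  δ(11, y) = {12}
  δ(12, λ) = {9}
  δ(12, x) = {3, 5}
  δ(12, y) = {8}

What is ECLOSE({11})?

{3, 4, 5, 6, 11}

Start with {11}.
From 11 via λ: add 6.
From 6 via λ: add 5.
From 5 via λ: add 3, 4.
No new states can be added; the closed set is {3, 4, 5, 6, 11}.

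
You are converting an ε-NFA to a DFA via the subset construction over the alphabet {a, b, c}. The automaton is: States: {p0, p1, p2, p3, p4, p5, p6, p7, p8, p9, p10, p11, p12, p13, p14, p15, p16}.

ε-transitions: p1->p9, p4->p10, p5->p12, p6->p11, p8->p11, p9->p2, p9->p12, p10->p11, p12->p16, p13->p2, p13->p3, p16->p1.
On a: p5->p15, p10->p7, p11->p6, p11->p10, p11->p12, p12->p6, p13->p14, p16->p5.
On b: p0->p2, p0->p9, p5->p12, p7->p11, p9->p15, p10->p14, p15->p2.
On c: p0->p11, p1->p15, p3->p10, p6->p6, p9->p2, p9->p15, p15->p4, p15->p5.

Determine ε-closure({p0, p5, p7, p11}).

Start with {p0, p5, p7, p11}.
From p5 via ε: add p12.
From p12 via ε: add p16.
From p16 via ε: add p1.
From p1 via ε: add p9.
From p9 via ε: add p2.
No new states can be added; the closed set is {p0, p1, p2, p5, p7, p9, p11, p12, p16}.

{p0, p1, p2, p5, p7, p9, p11, p12, p16}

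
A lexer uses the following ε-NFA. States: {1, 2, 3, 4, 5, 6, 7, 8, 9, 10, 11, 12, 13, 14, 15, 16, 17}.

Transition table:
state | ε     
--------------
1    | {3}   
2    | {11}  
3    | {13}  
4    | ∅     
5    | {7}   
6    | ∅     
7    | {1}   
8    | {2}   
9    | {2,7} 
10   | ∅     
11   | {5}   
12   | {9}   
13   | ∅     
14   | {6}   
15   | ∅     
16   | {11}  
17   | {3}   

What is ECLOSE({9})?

Start with {9}.
From 9 via ε: add 2, 7.
From 2 via ε: add 11.
From 7 via ε: add 1.
From 1 via ε: add 3.
From 11 via ε: add 5.
From 3 via ε: add 13.
No new states can be added; the closed set is {1, 2, 3, 5, 7, 9, 11, 13}.

{1, 2, 3, 5, 7, 9, 11, 13}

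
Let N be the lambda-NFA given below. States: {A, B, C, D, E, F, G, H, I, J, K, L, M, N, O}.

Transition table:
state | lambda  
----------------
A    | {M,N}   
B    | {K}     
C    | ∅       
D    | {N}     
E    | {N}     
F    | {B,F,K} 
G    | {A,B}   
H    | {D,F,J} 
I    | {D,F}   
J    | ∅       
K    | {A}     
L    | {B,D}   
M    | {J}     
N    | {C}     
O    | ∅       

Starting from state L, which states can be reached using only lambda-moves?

{A, B, C, D, J, K, L, M, N}

Start with {L}.
From L via lambda: add B, D.
From B via lambda: add K.
From D via lambda: add N.
From K via lambda: add A.
From N via lambda: add C.
From A via lambda: add M.
From M via lambda: add J.
No new states can be added; the closed set is {A, B, C, D, J, K, L, M, N}.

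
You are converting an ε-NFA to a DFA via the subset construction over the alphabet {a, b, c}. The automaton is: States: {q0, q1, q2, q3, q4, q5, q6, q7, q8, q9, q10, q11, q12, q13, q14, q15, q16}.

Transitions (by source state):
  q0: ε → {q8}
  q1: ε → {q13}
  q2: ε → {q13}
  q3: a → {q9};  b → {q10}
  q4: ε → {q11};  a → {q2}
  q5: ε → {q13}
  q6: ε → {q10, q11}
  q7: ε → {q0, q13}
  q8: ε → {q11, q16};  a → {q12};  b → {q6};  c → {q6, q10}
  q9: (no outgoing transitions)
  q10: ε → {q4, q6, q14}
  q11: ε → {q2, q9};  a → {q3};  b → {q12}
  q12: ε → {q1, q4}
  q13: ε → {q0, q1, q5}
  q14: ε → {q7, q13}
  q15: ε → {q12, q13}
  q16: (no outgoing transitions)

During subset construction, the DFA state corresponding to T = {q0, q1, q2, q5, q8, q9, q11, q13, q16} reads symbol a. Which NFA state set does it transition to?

q8 on a → {q12}.
q11 on a → {q3}.
No a-transition from q0, q1, q2, q5, q9, q13, q16.
Union after reading a: {q3, q12}.
Now take the ε-closure:
From q12 via ε: add q1, q4.
From q1 via ε: add q13.
From q4 via ε: add q11.
From q11 via ε: add q2, q9.
From q13 via ε: add q0, q5.
From q0 via ε: add q8.
From q8 via ε: add q16.
No new states can be added; the closed set is {q0, q1, q2, q3, q4, q5, q8, q9, q11, q12, q13, q16}.

{q0, q1, q2, q3, q4, q5, q8, q9, q11, q12, q13, q16}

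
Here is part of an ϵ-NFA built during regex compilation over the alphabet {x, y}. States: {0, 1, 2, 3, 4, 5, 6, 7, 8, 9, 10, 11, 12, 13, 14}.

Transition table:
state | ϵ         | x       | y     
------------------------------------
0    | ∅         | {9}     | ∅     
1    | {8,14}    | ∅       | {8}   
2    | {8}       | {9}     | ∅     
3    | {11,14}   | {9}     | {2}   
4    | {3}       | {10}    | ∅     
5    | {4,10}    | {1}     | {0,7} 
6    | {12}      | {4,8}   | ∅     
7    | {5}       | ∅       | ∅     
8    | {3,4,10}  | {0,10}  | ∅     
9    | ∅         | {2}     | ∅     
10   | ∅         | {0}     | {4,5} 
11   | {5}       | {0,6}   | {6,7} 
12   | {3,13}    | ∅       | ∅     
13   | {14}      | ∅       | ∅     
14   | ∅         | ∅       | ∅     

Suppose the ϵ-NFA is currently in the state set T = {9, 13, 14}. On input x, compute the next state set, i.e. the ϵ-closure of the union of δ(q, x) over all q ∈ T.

{2, 3, 4, 5, 8, 10, 11, 14}

9 on x → {2}.
No x-transition from 13, 14.
Union after reading x: {2}.
Now take the ϵ-closure:
From 2 via ϵ: add 8.
From 8 via ϵ: add 3, 4, 10.
From 3 via ϵ: add 11, 14.
From 11 via ϵ: add 5.
No new states can be added; the closed set is {2, 3, 4, 5, 8, 10, 11, 14}.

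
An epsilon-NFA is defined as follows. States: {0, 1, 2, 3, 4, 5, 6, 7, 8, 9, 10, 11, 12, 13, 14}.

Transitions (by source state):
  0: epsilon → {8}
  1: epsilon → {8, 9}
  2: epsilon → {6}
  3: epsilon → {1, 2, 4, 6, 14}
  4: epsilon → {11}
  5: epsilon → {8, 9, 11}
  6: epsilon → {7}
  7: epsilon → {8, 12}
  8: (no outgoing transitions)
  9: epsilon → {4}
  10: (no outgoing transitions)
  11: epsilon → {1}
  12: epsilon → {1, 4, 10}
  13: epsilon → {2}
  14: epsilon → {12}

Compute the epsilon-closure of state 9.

Start with {9}.
From 9 via epsilon: add 4.
From 4 via epsilon: add 11.
From 11 via epsilon: add 1.
From 1 via epsilon: add 8.
No new states can be added; the closed set is {1, 4, 8, 9, 11}.

{1, 4, 8, 9, 11}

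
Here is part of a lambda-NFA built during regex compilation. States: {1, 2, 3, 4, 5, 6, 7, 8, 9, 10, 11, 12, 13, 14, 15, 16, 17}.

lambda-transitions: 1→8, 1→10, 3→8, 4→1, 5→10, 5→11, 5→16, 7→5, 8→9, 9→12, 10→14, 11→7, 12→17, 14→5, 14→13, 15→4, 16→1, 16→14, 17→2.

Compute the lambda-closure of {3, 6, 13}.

{2, 3, 6, 8, 9, 12, 13, 17}

Start with {3, 6, 13}.
From 3 via lambda: add 8.
From 8 via lambda: add 9.
From 9 via lambda: add 12.
From 12 via lambda: add 17.
From 17 via lambda: add 2.
No new states can be added; the closed set is {2, 3, 6, 8, 9, 12, 13, 17}.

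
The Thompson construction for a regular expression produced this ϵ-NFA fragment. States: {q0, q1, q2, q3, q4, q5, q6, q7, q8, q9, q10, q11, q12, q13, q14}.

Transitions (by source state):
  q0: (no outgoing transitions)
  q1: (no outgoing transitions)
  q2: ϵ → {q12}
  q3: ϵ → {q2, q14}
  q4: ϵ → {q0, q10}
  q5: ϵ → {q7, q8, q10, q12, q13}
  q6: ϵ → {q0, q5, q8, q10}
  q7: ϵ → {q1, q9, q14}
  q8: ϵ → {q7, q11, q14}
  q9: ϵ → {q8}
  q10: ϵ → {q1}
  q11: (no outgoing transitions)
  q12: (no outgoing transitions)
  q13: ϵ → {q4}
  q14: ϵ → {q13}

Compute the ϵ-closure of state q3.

Start with {q3}.
From q3 via ϵ: add q2, q14.
From q2 via ϵ: add q12.
From q14 via ϵ: add q13.
From q13 via ϵ: add q4.
From q4 via ϵ: add q0, q10.
From q10 via ϵ: add q1.
No new states can be added; the closed set is {q0, q1, q2, q3, q4, q10, q12, q13, q14}.

{q0, q1, q2, q3, q4, q10, q12, q13, q14}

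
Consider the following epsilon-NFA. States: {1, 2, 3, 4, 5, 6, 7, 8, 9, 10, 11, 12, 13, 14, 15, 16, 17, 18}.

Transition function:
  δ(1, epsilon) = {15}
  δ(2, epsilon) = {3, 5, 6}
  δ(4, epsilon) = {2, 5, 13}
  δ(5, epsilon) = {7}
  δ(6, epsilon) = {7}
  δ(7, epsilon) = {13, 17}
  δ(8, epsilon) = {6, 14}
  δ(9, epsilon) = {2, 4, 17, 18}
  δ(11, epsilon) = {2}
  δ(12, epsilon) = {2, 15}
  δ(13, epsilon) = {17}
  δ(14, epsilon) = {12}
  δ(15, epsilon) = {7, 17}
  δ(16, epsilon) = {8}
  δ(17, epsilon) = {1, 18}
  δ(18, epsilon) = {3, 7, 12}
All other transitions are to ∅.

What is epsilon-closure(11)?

{1, 2, 3, 5, 6, 7, 11, 12, 13, 15, 17, 18}

Start with {11}.
From 11 via epsilon: add 2.
From 2 via epsilon: add 3, 5, 6.
From 5 via epsilon: add 7.
From 7 via epsilon: add 13, 17.
From 17 via epsilon: add 1, 18.
From 1 via epsilon: add 15.
From 18 via epsilon: add 12.
No new states can be added; the closed set is {1, 2, 3, 5, 6, 7, 11, 12, 13, 15, 17, 18}.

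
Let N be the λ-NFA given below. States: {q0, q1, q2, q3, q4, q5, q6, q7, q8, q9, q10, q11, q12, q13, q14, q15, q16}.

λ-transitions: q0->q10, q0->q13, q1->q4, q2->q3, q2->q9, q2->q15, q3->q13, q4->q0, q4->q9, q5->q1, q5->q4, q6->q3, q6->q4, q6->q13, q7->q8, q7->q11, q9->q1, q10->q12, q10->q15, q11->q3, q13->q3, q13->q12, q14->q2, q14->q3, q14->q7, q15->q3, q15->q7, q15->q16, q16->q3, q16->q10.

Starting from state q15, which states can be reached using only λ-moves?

{q3, q7, q8, q10, q11, q12, q13, q15, q16}

Start with {q15}.
From q15 via λ: add q3, q7, q16.
From q3 via λ: add q13.
From q7 via λ: add q8, q11.
From q16 via λ: add q10.
From q10 via λ: add q12.
No new states can be added; the closed set is {q3, q7, q8, q10, q11, q12, q13, q15, q16}.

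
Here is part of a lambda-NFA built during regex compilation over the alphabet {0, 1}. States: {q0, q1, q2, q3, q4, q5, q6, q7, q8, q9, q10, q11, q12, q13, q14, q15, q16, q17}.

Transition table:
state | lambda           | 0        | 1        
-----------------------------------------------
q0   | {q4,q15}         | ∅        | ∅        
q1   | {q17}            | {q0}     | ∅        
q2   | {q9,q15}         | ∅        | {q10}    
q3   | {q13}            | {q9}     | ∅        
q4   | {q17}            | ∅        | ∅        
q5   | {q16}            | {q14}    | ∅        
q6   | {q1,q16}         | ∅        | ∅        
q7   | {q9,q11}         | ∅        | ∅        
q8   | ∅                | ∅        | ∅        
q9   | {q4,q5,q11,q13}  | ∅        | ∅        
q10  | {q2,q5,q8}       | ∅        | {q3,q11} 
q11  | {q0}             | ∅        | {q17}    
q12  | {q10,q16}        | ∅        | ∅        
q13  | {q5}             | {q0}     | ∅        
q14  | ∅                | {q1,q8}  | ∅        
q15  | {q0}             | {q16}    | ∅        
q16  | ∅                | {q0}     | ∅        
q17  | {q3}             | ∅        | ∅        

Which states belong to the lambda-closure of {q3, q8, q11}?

Start with {q3, q8, q11}.
From q3 via lambda: add q13.
From q11 via lambda: add q0.
From q0 via lambda: add q4, q15.
From q13 via lambda: add q5.
From q4 via lambda: add q17.
From q5 via lambda: add q16.
No new states can be added; the closed set is {q0, q3, q4, q5, q8, q11, q13, q15, q16, q17}.

{q0, q3, q4, q5, q8, q11, q13, q15, q16, q17}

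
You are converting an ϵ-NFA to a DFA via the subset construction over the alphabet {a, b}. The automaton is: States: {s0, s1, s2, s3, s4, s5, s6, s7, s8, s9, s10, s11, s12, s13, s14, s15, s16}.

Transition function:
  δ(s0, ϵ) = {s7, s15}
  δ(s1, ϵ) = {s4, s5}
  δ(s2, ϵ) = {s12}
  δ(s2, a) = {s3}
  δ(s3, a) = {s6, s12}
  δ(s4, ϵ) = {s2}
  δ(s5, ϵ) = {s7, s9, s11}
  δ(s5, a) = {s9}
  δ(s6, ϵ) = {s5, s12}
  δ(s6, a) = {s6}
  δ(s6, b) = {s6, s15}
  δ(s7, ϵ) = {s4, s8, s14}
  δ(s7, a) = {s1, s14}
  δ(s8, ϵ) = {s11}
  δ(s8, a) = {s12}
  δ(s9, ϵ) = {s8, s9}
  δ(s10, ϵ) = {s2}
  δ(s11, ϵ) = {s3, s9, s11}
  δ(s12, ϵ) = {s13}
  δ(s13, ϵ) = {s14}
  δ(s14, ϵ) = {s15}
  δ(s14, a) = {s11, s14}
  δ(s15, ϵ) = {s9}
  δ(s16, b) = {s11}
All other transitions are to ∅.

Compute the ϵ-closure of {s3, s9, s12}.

{s3, s8, s9, s11, s12, s13, s14, s15}

Start with {s3, s9, s12}.
From s9 via ϵ: add s8.
From s12 via ϵ: add s13.
From s8 via ϵ: add s11.
From s13 via ϵ: add s14.
From s14 via ϵ: add s15.
No new states can be added; the closed set is {s3, s8, s9, s11, s12, s13, s14, s15}.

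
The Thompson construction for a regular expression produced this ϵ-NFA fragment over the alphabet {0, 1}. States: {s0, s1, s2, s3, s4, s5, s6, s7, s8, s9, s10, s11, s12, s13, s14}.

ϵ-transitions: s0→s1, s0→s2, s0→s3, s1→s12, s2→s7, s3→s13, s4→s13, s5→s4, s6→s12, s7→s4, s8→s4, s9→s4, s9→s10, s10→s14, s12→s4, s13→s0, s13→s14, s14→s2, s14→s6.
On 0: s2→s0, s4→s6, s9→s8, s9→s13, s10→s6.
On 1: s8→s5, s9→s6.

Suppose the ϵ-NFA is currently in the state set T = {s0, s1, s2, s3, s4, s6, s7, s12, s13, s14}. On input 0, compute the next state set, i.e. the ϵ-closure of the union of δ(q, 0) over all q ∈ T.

{s0, s1, s2, s3, s4, s6, s7, s12, s13, s14}

s2 on 0 → {s0}.
s4 on 0 → {s6}.
No 0-transition from s0, s1, s3, s6, s7, s12, s13, s14.
Union after reading 0: {s0, s6}.
Now take the ϵ-closure:
From s0 via ϵ: add s1, s2, s3.
From s6 via ϵ: add s12.
From s2 via ϵ: add s7.
From s3 via ϵ: add s13.
From s12 via ϵ: add s4.
From s13 via ϵ: add s14.
No new states can be added; the closed set is {s0, s1, s2, s3, s4, s6, s7, s12, s13, s14}.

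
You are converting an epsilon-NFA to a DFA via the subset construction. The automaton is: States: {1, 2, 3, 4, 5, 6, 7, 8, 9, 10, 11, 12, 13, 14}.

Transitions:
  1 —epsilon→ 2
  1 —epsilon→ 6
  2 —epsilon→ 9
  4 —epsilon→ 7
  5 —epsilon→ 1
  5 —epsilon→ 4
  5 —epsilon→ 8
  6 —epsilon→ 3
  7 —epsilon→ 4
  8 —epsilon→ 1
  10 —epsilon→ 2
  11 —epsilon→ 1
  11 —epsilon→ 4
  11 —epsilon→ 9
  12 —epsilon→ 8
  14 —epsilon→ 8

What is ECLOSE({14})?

{1, 2, 3, 6, 8, 9, 14}

Start with {14}.
From 14 via epsilon: add 8.
From 8 via epsilon: add 1.
From 1 via epsilon: add 2, 6.
From 2 via epsilon: add 9.
From 6 via epsilon: add 3.
No new states can be added; the closed set is {1, 2, 3, 6, 8, 9, 14}.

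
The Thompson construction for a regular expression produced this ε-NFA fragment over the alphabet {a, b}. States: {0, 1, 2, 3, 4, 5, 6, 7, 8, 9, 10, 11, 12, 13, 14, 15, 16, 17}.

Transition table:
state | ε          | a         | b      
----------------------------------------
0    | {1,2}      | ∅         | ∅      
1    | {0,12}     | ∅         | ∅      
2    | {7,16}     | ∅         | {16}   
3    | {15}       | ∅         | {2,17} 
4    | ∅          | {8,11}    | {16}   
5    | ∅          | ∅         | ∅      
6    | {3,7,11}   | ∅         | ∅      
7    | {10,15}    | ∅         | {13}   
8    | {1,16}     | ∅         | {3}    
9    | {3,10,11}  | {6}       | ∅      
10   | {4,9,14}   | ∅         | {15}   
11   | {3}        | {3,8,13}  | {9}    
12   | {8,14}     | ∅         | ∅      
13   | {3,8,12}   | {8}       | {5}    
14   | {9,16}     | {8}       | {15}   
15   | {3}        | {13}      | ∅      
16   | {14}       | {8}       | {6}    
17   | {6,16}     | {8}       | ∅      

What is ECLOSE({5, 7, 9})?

{3, 4, 5, 7, 9, 10, 11, 14, 15, 16}

Start with {5, 7, 9}.
From 7 via ε: add 10, 15.
From 9 via ε: add 3, 11.
From 10 via ε: add 4, 14.
From 14 via ε: add 16.
No new states can be added; the closed set is {3, 4, 5, 7, 9, 10, 11, 14, 15, 16}.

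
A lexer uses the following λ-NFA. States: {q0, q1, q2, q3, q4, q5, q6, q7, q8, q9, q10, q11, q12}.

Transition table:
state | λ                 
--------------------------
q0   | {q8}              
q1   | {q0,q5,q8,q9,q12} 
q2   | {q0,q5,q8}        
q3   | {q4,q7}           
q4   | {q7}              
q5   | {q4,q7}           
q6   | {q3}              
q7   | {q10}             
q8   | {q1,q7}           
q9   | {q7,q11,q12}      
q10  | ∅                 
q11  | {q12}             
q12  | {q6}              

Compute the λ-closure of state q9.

Start with {q9}.
From q9 via λ: add q7, q11, q12.
From q7 via λ: add q10.
From q12 via λ: add q6.
From q6 via λ: add q3.
From q3 via λ: add q4.
No new states can be added; the closed set is {q3, q4, q6, q7, q9, q10, q11, q12}.

{q3, q4, q6, q7, q9, q10, q11, q12}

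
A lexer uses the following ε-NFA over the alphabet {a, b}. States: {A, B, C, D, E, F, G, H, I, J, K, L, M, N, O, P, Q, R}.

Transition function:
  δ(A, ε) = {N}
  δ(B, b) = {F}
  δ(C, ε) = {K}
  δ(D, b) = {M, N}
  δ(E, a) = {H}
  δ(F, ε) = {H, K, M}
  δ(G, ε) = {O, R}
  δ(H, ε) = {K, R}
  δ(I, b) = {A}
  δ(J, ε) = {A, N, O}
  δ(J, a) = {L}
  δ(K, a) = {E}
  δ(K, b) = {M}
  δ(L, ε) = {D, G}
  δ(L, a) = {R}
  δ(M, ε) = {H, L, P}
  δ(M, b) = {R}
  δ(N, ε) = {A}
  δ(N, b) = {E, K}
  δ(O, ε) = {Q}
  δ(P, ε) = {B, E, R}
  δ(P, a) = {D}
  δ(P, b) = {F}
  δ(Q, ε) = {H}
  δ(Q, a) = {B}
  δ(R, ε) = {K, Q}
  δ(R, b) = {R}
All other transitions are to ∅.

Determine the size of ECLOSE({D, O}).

6

Start with {D, O}.
From O via ε: add Q.
From Q via ε: add H.
From H via ε: add K, R.
ε-closure = {D, H, K, O, Q, R}, which has 6 states.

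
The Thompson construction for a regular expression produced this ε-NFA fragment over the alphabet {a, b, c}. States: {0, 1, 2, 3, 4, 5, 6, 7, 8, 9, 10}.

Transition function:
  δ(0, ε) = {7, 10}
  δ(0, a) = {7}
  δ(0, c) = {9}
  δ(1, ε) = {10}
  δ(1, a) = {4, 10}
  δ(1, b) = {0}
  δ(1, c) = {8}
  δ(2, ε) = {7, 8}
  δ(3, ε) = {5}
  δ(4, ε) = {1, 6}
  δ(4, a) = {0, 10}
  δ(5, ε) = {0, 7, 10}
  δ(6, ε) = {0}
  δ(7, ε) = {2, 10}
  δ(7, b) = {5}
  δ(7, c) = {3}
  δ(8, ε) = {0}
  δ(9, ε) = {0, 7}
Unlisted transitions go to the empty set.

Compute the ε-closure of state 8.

Start with {8}.
From 8 via ε: add 0.
From 0 via ε: add 7, 10.
From 7 via ε: add 2.
No new states can be added; the closed set is {0, 2, 7, 8, 10}.

{0, 2, 7, 8, 10}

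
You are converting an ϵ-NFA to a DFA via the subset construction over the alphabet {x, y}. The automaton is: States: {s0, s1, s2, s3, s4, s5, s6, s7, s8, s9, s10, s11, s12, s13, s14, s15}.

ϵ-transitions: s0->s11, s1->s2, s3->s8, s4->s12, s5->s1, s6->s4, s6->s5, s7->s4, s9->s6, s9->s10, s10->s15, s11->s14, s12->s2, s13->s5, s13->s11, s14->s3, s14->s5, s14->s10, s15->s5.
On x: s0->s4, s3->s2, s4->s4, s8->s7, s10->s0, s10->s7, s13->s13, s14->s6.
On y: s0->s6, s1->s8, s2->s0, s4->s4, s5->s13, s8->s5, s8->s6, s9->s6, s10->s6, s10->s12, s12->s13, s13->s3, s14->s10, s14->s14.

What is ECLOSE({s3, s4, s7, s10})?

Start with {s3, s4, s7, s10}.
From s3 via ϵ: add s8.
From s4 via ϵ: add s12.
From s10 via ϵ: add s15.
From s12 via ϵ: add s2.
From s15 via ϵ: add s5.
From s5 via ϵ: add s1.
No new states can be added; the closed set is {s1, s2, s3, s4, s5, s7, s8, s10, s12, s15}.

{s1, s2, s3, s4, s5, s7, s8, s10, s12, s15}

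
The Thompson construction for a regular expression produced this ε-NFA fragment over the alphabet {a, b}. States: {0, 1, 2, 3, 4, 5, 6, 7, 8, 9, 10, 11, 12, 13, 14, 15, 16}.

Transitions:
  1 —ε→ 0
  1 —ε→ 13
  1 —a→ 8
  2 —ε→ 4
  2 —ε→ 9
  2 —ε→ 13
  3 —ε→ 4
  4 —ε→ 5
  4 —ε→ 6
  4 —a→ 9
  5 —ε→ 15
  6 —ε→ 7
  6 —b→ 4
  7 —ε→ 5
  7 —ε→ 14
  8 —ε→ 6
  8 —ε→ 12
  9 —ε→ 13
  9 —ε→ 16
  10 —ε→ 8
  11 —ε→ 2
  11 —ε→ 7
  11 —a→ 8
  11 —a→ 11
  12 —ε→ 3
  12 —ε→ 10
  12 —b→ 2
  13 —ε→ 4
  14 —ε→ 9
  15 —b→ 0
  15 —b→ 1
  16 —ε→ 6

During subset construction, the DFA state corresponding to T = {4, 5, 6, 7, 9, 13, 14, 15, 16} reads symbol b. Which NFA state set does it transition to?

6 on b → {4}.
15 on b → {0, 1}.
No b-transition from 4, 5, 7, 9, 13, 14, 16.
Union after reading b: {0, 1, 4}.
Now take the ε-closure:
From 1 via ε: add 13.
From 4 via ε: add 5, 6.
From 5 via ε: add 15.
From 6 via ε: add 7.
From 7 via ε: add 14.
From 14 via ε: add 9.
From 9 via ε: add 16.
No new states can be added; the closed set is {0, 1, 4, 5, 6, 7, 9, 13, 14, 15, 16}.

{0, 1, 4, 5, 6, 7, 9, 13, 14, 15, 16}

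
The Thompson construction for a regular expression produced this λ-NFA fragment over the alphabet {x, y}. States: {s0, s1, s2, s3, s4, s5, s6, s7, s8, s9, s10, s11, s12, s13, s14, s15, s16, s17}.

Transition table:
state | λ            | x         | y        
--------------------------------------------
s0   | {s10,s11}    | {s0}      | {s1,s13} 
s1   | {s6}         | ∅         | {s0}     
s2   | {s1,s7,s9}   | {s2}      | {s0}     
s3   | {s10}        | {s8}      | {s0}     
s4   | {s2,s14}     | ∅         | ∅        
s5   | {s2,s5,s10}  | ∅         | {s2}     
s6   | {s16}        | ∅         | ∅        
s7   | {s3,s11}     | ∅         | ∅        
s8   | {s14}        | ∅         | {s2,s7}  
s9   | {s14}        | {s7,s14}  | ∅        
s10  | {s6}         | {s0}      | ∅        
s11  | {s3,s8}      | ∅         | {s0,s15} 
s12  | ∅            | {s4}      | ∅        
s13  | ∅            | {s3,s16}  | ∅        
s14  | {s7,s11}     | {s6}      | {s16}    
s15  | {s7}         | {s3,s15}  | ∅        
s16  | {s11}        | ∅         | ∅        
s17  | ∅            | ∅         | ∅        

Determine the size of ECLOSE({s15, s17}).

Start with {s15, s17}.
From s15 via λ: add s7.
From s7 via λ: add s3, s11.
From s3 via λ: add s10.
From s11 via λ: add s8.
From s8 via λ: add s14.
From s10 via λ: add s6.
From s6 via λ: add s16.
λ-closure = {s3, s6, s7, s8, s10, s11, s14, s15, s16, s17}, which has 10 states.

10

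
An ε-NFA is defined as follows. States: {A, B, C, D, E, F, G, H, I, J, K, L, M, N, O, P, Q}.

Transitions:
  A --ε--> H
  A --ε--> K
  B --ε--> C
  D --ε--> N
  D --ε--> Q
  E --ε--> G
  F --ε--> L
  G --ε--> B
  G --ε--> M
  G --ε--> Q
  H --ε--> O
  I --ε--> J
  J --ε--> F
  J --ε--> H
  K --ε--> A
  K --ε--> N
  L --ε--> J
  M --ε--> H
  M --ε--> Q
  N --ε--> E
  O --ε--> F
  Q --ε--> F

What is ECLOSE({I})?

{F, H, I, J, L, O}

Start with {I}.
From I via ε: add J.
From J via ε: add F, H.
From F via ε: add L.
From H via ε: add O.
No new states can be added; the closed set is {F, H, I, J, L, O}.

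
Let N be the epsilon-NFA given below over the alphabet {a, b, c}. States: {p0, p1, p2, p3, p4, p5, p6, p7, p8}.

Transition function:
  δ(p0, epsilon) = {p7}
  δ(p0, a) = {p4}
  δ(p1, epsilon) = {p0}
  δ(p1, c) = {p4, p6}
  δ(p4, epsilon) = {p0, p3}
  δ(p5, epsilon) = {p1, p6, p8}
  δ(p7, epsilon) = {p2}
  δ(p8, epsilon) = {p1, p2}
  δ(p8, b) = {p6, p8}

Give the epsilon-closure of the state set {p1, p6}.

{p0, p1, p2, p6, p7}

Start with {p1, p6}.
From p1 via epsilon: add p0.
From p0 via epsilon: add p7.
From p7 via epsilon: add p2.
No new states can be added; the closed set is {p0, p1, p2, p6, p7}.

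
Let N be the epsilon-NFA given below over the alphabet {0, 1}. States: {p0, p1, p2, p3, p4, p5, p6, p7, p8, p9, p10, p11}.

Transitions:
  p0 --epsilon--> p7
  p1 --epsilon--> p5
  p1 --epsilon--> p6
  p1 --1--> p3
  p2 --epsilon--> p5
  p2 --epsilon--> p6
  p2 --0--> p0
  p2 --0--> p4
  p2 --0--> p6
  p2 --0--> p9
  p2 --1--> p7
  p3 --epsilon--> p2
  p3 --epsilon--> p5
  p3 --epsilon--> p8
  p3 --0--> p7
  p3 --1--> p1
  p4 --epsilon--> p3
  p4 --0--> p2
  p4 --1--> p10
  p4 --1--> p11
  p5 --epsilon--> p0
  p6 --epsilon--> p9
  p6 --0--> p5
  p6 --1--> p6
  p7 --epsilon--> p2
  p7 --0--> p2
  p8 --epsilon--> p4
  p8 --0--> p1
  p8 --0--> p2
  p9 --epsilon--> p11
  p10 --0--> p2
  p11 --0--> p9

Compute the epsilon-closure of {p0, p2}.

Start with {p0, p2}.
From p0 via epsilon: add p7.
From p2 via epsilon: add p5, p6.
From p6 via epsilon: add p9.
From p9 via epsilon: add p11.
No new states can be added; the closed set is {p0, p2, p5, p6, p7, p9, p11}.

{p0, p2, p5, p6, p7, p9, p11}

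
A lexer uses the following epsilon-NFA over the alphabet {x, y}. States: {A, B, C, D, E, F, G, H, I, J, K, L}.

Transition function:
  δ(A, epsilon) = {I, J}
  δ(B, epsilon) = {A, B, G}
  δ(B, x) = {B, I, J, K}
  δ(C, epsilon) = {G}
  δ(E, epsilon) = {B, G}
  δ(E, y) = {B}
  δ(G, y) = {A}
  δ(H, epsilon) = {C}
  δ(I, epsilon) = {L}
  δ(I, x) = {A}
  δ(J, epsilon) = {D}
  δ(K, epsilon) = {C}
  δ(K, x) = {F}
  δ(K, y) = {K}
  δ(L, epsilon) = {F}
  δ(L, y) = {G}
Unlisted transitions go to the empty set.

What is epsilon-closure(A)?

{A, D, F, I, J, L}

Start with {A}.
From A via epsilon: add I, J.
From I via epsilon: add L.
From J via epsilon: add D.
From L via epsilon: add F.
No new states can be added; the closed set is {A, D, F, I, J, L}.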